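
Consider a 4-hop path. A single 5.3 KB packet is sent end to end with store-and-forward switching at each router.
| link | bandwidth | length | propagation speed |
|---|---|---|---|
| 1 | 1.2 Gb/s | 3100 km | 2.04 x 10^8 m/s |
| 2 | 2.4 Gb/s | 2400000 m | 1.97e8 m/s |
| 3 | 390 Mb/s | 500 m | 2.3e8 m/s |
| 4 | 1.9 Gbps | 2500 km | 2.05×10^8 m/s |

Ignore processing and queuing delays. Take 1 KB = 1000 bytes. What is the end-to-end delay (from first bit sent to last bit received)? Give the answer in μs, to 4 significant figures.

L = 42400 bits.
Transmission delays (L/R per hop): 35.3333, 17.6667, 108.718, 22.3158 μs; sum = 184.034 μs.
Propagation delays (d/s per hop): 15196.1, 12182.7, 2.17391, 12195.1 μs; sum = 39576.1 μs.
End-to-end = 39760 μs.

39760 μs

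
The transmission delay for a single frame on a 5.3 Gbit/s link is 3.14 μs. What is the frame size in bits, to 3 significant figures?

16600 bits

L = R × t_tx = 5300000000 b/s × 3.14e-06 s = 16642 bits.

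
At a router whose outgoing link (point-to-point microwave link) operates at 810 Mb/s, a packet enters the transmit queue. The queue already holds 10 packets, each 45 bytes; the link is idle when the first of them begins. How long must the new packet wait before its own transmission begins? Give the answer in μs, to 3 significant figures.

4.44 μs

Each queued packet: L/R = 360/810000000 = 0.444444 μs.
10 queued → 4.44444 μs.
Queuing delay = 4.44 μs.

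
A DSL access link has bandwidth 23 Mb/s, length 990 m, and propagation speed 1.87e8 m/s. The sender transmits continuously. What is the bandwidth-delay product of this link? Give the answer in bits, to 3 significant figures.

122 bits

Propagation delay = 990 / 187000000 = 5.29412e-06 s.
BDP = R × t_prop = 23000000 × 5.29412e-06 = 121.765 bits.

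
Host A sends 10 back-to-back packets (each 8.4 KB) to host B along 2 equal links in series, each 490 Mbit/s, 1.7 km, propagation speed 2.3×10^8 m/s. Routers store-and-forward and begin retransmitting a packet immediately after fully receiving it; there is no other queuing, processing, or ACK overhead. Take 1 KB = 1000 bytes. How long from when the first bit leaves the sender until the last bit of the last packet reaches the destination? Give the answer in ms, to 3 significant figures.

1.52 ms

Per-hop transmission t_tx = L/R = 67200/490000000 = 0.137143 ms.
Per-hop propagation t_prop = 1700/2.3e+08 = 0.0073913 ms.
Pipeline fill: first packet needs 2·t_tx to clear all hops; remaining 9 packets each add one t_tx.
Total = (2+10-1)·t_tx + 2·t_prop = 11·0.137143 + 2·0.0073913 = 1.52 ms.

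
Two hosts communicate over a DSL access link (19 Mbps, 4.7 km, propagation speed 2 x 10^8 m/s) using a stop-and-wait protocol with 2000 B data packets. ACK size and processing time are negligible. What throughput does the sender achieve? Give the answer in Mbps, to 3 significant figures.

t_tx = L/R = 16000/19000000 = 0.000842105 s.
t_prop = 4700/200000000 = 2.35e-05 s; RTT = 4.7e-05 s.
Cycle = t_tx + RTT = 0.000889105 s.
Throughput = L / cycle = 16000 / 0.000889105 = 18.0 Mbps.

18.0 Mbps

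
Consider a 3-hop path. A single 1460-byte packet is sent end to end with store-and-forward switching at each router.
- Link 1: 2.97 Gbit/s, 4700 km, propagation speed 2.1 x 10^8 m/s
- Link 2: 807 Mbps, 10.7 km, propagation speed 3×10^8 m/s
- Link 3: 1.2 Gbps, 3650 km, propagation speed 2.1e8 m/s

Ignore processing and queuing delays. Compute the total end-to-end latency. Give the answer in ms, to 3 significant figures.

39.8 ms

L = 1460 × 8 = 11680 bits.
Transmission delays (L/R per hop): 0.00393266, 0.0144734, 0.00973333 ms; sum = 0.0281394 ms.
Propagation delays (d/s per hop): 22.381, 0.0356667, 17.381 ms; sum = 39.7976 ms.
End-to-end = 39.8 ms.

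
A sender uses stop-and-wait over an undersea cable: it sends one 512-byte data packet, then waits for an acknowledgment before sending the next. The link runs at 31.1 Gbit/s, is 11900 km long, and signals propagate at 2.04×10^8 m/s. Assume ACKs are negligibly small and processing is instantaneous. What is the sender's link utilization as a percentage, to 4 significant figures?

t_tx = L/R = 4096/31100000000 = 1.31704e-07 s.
t_prop = 11900000/204000000 = 0.0583333 s; RTT = 0.116667 s.
Cycle = t_tx + RTT = 0.116667 s.
Utilization = t_tx / cycle = 1.31704e-07/0.116667 = 0.0001129 %.

0.0001129 %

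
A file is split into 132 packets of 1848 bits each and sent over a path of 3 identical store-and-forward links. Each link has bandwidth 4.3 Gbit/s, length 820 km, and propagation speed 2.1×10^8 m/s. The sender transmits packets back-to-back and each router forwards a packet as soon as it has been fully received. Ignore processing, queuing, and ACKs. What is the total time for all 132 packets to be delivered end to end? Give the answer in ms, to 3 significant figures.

11.8 ms

Per-hop transmission t_tx = L/R = 1848/4300000000 = 0.000429767 ms.
Per-hop propagation t_prop = 820000/210000000 = 3.90476 ms.
Pipeline fill: first packet needs 3·t_tx to clear all hops; remaining 131 packets each add one t_tx.
Total = (3+132-1)·t_tx + 3·t_prop = 134·0.000429767 + 3·3.90476 = 11.8 ms.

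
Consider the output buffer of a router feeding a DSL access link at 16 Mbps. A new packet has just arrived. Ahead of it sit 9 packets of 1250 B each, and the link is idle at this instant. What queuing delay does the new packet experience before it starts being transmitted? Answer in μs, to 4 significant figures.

Each queued packet: L/R = 10000/16000000 = 625 μs.
9 queued → 5625 μs.
Queuing delay = 5625 μs.

5625 μs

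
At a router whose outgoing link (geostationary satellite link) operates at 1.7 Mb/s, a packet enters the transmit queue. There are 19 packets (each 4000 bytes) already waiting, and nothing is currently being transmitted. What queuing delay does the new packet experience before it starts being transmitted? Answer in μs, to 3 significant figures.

Each queued packet: L/R = 32000/1700000 = 18823.5 μs.
19 queued → 357647 μs.
Queuing delay = 358000 μs.

358000 μs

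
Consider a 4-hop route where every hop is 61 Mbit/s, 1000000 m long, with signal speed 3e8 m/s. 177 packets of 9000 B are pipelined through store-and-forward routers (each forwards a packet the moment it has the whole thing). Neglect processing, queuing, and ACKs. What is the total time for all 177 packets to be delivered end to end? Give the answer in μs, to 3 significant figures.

226000 μs

Per-hop transmission t_tx = L/R = 72000/61000000 = 1180.33 μs.
Per-hop propagation t_prop = 1000000/300000000 = 3333.33 μs.
Pipeline fill: first packet needs 4·t_tx to clear all hops; remaining 176 packets each add one t_tx.
Total = (4+177-1)·t_tx + 4·t_prop = 180·1180.33 + 4·3333.33 = 226000 μs.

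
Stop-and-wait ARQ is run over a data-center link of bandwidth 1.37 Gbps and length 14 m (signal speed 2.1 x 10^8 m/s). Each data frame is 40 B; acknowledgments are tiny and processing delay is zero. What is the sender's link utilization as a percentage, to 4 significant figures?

t_tx = L/R = 320/1370000000 = 2.33577e-07 s.
t_prop = 14/210000000 = 6.66667e-08 s; RTT = 1.33333e-07 s.
Cycle = t_tx + RTT = 3.6691e-07 s.
Utilization = t_tx / cycle = 2.33577e-07/3.6691e-07 = 63.66 %.

63.66 %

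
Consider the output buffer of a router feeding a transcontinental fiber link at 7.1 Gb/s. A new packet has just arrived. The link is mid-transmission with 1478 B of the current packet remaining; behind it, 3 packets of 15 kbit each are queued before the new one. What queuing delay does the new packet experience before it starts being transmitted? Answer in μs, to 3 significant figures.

Each queued packet: L/R = 15000/7100000000 = 2.11268 μs.
3 queued → 6.33803 μs.
Plus remaining 11824 bits of current packet: 1.66535 μs.
Queuing delay = 8.00 μs.

8.00 μs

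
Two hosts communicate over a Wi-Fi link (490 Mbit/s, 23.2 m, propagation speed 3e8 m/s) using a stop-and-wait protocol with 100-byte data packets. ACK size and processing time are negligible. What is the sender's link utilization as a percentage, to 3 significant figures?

t_tx = L/R = 800/490000000 = 1.63265e-06 s.
t_prop = 23.2/300000000 = 7.73333e-08 s; RTT = 1.54667e-07 s.
Cycle = t_tx + RTT = 1.78732e-06 s.
Utilization = t_tx / cycle = 1.63265e-06/1.78732e-06 = 91.3 %.

91.3 %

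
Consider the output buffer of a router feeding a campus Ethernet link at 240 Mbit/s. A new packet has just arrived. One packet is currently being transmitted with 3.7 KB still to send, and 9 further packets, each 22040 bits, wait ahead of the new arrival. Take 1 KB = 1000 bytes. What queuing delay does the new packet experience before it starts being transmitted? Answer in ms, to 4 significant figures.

Each queued packet: L/R = 22040/240000000 = 0.0918333 ms.
9 queued → 0.8265 ms.
Plus remaining 29600 bits of current packet: 0.123333 ms.
Queuing delay = 0.9498 ms.

0.9498 ms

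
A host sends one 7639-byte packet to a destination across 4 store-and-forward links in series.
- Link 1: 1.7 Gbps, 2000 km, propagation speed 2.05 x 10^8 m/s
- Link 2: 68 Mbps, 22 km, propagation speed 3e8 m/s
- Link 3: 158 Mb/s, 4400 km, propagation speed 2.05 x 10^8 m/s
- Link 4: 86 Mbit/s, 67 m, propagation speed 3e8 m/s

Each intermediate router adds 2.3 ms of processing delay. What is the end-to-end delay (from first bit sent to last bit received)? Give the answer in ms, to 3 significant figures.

40.2 ms

L = 7639 × 8 = 61112 bits.
Transmission delays (L/R per hop): 0.0359482, 0.898706, 0.386785, 0.710605 ms; sum = 2.03204 ms.
Propagation delays (d/s per hop): 9.7561, 0.0733333, 21.4634, 0.000223333 ms; sum = 31.2931 ms.
Processing at 3 router(s): 3 × 2.3 ms = 6.9 ms.
End-to-end = 40.2 ms.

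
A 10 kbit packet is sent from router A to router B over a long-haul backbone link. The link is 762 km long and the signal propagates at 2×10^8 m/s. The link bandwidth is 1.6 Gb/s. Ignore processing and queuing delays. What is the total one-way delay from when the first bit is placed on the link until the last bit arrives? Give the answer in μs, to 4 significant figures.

L = 10000 bits.
Transmission delay = L/R = 10000 / 1600000000 = 6.25 μs.
Propagation delay = d/s = 762000 m / 200000000 m/s = 3810 μs.
Total = 3816 μs.

3816 μs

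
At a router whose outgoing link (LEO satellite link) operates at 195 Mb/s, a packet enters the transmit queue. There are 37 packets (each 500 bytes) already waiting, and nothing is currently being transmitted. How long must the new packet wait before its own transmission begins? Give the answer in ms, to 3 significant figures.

Each queued packet: L/R = 4000/195000000 = 0.0205128 ms.
37 queued → 0.758974 ms.
Queuing delay = 0.759 ms.

0.759 ms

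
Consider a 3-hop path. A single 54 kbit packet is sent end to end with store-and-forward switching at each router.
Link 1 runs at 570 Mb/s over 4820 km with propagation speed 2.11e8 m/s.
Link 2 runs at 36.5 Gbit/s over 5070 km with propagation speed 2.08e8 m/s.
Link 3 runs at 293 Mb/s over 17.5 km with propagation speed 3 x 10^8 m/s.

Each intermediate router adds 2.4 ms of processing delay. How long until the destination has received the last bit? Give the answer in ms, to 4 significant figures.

52.36 ms

L = 54000 bits.
Transmission delays (L/R per hop): 0.0947368, 0.00147945, 0.1843 ms; sum = 0.280517 ms.
Propagation delays (d/s per hop): 22.8436, 24.375, 0.0583333 ms; sum = 47.2769 ms.
Processing at 2 router(s): 2 × 2.4 ms = 4.8 ms.
End-to-end = 52.36 ms.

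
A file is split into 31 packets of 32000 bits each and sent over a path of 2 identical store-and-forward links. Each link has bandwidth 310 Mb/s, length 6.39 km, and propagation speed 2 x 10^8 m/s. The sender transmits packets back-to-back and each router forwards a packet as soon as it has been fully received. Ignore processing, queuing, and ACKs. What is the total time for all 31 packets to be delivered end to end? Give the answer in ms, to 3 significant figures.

Per-hop transmission t_tx = L/R = 32000/310000000 = 0.103226 ms.
Per-hop propagation t_prop = 6390/200000000 = 0.03195 ms.
Pipeline fill: first packet needs 2·t_tx to clear all hops; remaining 30 packets each add one t_tx.
Total = (2+31-1)·t_tx + 2·t_prop = 32·0.103226 + 2·0.03195 = 3.37 ms.

3.37 ms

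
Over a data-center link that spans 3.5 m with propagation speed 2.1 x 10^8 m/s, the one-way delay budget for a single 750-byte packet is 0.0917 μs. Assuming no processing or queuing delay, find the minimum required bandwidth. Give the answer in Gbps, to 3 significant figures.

L = 6000 bits.
Propagation delay = 3.5 / 210000000 = 0.0166667 μs.
Transmission budget = 0.0917 − 0.0166667 = 0.0750333 μs.
R ≥ L / t_tx = 6000 bits / 7.50333e-08 s = 80.0 Gbps.

80.0 Gbps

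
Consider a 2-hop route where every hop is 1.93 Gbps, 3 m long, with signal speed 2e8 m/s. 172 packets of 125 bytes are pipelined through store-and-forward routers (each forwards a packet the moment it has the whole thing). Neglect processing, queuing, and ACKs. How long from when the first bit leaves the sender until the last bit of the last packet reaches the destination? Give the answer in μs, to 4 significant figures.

Per-hop transmission t_tx = L/R = 1000/1930000000 = 0.518135 μs.
Per-hop propagation t_prop = 3/200000000 = 0.015 μs.
Pipeline fill: first packet needs 2·t_tx to clear all hops; remaining 171 packets each add one t_tx.
Total = (2+172-1)·t_tx + 2·t_prop = 173·0.518135 + 2·0.015 = 89.67 μs.

89.67 μs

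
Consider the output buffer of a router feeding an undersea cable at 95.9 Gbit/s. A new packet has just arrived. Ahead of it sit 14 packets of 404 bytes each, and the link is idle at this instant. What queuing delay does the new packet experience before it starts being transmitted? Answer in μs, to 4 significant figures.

0.4718 μs

Each queued packet: L/R = 3232/95900000000 = 0.0337018 μs.
14 queued → 0.471825 μs.
Queuing delay = 0.4718 μs.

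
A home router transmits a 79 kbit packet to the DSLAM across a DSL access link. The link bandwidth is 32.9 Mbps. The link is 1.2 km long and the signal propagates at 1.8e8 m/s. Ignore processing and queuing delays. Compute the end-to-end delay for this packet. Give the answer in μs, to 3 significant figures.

2410 μs

L = 79000 bits.
Transmission delay = L/R = 79000 / 32900000 = 2401.22 μs.
Propagation delay = d/s = 1200 m / 180000000 m/s = 6.66667 μs.
Total = 2410 μs.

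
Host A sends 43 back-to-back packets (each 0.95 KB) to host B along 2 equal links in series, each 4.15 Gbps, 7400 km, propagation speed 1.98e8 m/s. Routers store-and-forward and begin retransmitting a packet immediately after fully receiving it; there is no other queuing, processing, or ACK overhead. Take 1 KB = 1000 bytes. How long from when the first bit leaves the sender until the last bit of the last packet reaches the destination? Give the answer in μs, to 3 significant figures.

Per-hop transmission t_tx = L/R = 7600/4.15e+09 = 1.83133 μs.
Per-hop propagation t_prop = 7400000/198000000 = 37373.7 μs.
Pipeline fill: first packet needs 2·t_tx to clear all hops; remaining 42 packets each add one t_tx.
Total = (2+43-1)·t_tx + 2·t_prop = 44·1.83133 + 2·37373.7 = 74800 μs.

74800 μs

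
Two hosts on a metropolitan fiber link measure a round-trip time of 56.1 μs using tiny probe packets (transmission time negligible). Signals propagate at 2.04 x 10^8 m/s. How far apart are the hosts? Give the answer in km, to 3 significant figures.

5.72 km

One-way propagation = RTT/2 = 28.05 μs.
d = s × t = 204000000 × 2.805e-05 = 5.72 km.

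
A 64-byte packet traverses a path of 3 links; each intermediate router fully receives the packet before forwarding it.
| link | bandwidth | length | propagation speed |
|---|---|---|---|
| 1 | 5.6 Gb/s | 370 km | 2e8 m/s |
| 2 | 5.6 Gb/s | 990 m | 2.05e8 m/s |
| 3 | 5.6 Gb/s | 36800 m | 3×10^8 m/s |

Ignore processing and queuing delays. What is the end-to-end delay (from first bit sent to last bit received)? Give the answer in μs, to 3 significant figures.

L = 64 × 8 = 512 bits.
Transmission delay per hop = L/R = 512/5600000000 = 0.0914286 μs; 3 hops → 0.274286 μs.
Propagation delays (d/s per hop): 1850, 4.82927, 122.667 μs; sum = 1977.5 μs.
End-to-end = 1980 μs.

1980 μs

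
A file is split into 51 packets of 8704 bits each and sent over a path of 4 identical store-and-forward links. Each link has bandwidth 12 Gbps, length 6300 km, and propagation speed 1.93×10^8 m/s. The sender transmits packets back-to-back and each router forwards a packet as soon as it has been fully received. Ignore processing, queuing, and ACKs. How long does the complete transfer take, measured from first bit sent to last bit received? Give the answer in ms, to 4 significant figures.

Per-hop transmission t_tx = L/R = 8704/12000000000 = 0.000725333 ms.
Per-hop propagation t_prop = 6300000/193000000 = 32.6425 ms.
Pipeline fill: first packet needs 4·t_tx to clear all hops; remaining 50 packets each add one t_tx.
Total = (4+51-1)·t_tx + 4·t_prop = 54·0.000725333 + 4·32.6425 = 130.6 ms.

130.6 ms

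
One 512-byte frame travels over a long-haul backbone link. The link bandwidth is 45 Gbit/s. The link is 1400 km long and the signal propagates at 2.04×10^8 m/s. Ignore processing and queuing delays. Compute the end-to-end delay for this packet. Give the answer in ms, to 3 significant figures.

L = 512 × 8 = 4096 bits.
Transmission delay = L/R = 4096 / 45000000000 = 9.10222e-05 ms.
Propagation delay = d/s = 1400000 m / 204000000 m/s = 6.86275 ms.
Total = 6.86 ms.

6.86 ms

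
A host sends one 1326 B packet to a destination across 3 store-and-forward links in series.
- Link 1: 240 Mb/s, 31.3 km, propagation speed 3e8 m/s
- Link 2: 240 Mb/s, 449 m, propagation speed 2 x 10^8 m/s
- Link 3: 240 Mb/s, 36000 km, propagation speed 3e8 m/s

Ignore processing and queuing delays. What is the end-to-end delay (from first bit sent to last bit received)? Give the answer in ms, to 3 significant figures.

120 ms

L = 1326 × 8 = 10608 bits.
Transmission delay per hop = L/R = 10608/240000000 = 0.0442 ms; 3 hops → 0.1326 ms.
Propagation delays (d/s per hop): 0.104333, 0.002245, 120 ms; sum = 120.107 ms.
End-to-end = 120 ms.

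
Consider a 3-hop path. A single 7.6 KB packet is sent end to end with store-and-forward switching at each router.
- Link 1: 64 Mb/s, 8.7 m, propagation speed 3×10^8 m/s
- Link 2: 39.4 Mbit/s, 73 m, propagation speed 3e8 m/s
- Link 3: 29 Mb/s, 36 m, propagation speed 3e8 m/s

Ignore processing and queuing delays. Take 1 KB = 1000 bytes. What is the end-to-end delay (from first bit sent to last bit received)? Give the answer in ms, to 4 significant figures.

4.590 ms

L = 60800 bits.
Transmission delays (L/R per hop): 0.95, 1.54315, 2.09655 ms; sum = 4.5897 ms.
Propagation delays (d/s per hop): 2.9e-05, 0.000243333, 0.00012 ms; sum = 0.000392333 ms.
End-to-end = 4.590 ms.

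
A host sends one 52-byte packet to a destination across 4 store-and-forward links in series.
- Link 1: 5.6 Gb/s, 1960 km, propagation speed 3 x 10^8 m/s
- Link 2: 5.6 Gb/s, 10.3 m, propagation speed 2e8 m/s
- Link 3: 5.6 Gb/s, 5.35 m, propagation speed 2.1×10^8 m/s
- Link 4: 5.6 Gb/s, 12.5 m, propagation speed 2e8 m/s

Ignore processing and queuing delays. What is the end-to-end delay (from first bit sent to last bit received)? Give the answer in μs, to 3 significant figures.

L = 52 × 8 = 416 bits.
Transmission delay per hop = L/R = 416/5600000000 = 0.0742857 μs; 4 hops → 0.297143 μs.
Propagation delays (d/s per hop): 6533.33, 0.0515, 0.0254762, 0.0625 μs; sum = 6533.47 μs.
End-to-end = 6530 μs.

6530 μs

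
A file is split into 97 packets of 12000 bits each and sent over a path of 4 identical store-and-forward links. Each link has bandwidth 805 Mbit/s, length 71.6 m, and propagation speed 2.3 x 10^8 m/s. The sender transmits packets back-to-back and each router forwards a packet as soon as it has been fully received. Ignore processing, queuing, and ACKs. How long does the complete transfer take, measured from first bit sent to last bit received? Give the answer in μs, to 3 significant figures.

Per-hop transmission t_tx = L/R = 12000/805000000 = 14.9068 μs.
Per-hop propagation t_prop = 71.6/2.3e+08 = 0.311304 μs.
Pipeline fill: first packet needs 4·t_tx to clear all hops; remaining 96 packets each add one t_tx.
Total = (4+97-1)·t_tx + 4·t_prop = 100·14.9068 + 4·0.311304 = 1490 μs.

1490 μs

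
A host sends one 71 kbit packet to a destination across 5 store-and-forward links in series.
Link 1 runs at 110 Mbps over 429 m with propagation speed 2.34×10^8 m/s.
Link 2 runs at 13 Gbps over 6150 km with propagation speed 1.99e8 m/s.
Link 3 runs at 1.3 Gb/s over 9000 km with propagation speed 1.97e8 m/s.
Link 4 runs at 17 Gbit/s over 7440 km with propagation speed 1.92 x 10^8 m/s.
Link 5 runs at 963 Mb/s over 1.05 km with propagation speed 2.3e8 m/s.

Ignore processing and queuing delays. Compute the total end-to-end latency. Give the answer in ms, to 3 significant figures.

L = 71000 bits.
Transmission delays (L/R per hop): 0.645455, 0.00546154, 0.0546154, 0.00417647, 0.0737279 ms; sum = 0.783436 ms.
Propagation delays (d/s per hop): 0.00183333, 30.9045, 45.6853, 38.75, 0.00456522 ms; sum = 115.346 ms.
End-to-end = 116 ms.

116 ms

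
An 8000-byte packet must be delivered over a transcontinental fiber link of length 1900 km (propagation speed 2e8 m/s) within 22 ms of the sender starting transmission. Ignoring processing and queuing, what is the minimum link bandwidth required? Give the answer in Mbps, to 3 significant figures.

5.12 Mbps

L = 64000 bits.
Propagation delay = 1900000 / 200000000 = 9.5 ms.
Transmission budget = 22 − 9.5 = 12.5 ms.
R ≥ L / t_tx = 64000 bits / 0.0125 s = 5.12 Mbps.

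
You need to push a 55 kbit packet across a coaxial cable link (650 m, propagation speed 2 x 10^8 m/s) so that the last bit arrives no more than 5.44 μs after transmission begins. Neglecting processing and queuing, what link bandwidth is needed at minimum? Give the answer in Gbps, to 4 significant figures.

25.11 Gbps

Propagation delay = 650 / 200000000 = 3.25 μs.
Transmission budget = 5.44 − 3.25 = 2.19 μs.
R ≥ L / t_tx = 55000 bits / 2.19e-06 s = 25.11 Gbps.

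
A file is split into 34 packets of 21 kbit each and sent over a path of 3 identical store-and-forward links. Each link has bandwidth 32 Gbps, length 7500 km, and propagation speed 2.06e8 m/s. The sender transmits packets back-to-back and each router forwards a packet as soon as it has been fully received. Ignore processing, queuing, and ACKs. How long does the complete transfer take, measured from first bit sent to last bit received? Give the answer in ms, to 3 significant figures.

109 ms

Per-hop transmission t_tx = L/R = 21000/32000000000 = 0.00065625 ms.
Per-hop propagation t_prop = 7500000/206000000 = 36.4078 ms.
Pipeline fill: first packet needs 3·t_tx to clear all hops; remaining 33 packets each add one t_tx.
Total = (3+34-1)·t_tx + 3·t_prop = 36·0.00065625 + 3·36.4078 = 109 ms.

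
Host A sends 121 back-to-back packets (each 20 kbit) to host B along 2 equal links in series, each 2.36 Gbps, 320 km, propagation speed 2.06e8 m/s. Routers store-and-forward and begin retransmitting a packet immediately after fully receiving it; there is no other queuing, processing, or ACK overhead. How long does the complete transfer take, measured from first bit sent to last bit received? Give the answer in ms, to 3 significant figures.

4.14 ms

Per-hop transmission t_tx = L/R = 20000/2360000000 = 0.00847458 ms.
Per-hop propagation t_prop = 320000/206000000 = 1.5534 ms.
Pipeline fill: first packet needs 2·t_tx to clear all hops; remaining 120 packets each add one t_tx.
Total = (2+121-1)·t_tx + 2·t_prop = 122·0.00847458 + 2·1.5534 = 4.14 ms.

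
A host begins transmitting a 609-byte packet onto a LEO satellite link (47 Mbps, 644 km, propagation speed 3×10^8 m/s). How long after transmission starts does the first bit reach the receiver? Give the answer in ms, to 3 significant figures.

First bit experiences only propagation delay: d/s = 644000/300000000 = 2.15 ms.

2.15 ms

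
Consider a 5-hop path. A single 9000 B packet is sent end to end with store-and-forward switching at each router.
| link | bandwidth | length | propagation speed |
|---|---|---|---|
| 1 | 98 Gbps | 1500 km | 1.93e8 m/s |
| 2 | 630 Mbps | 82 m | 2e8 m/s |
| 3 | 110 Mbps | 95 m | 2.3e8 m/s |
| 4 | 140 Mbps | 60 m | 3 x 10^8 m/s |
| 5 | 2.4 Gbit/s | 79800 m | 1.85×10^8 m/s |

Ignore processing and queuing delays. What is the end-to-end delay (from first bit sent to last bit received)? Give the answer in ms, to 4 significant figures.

9.518 ms

L = 9000 × 8 = 72000 bits.
Transmission delays (L/R per hop): 0.000734694, 0.114286, 0.654545, 0.514286, 0.03 ms; sum = 1.31385 ms.
Propagation delays (d/s per hop): 7.77202, 0.00041, 0.000413043, 0.0002, 0.431351 ms; sum = 8.2044 ms.
End-to-end = 9.518 ms.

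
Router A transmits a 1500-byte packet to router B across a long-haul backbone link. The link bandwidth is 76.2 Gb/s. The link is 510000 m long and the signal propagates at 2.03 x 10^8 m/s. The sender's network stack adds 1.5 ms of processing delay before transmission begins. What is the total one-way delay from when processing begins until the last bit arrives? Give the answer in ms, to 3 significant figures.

4.01 ms

L = 1500 × 8 = 12000 bits.
Transmission delay = L/R = 12000 / 76200000000 = 0.00015748 ms.
Propagation delay = d/s = 510000 m / 2.03e+08 m/s = 2.51232 ms.
Plus processing delay 1.5 ms = 1.5 ms.
Total = 4.01 ms.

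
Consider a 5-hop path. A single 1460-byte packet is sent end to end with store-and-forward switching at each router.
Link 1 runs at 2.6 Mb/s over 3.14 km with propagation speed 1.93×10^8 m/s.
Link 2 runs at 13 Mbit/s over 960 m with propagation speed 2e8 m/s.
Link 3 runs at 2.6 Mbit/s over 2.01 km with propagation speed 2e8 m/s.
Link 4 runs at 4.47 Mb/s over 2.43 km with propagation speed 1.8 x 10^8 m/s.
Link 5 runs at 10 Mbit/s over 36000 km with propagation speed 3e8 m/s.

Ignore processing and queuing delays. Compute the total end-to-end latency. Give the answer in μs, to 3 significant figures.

L = 1460 × 8 = 11680 bits.
Transmission delays (L/R per hop): 4492.31, 898.462, 4492.31, 2612.98, 1168 μs; sum = 13664.1 μs.
Propagation delays (d/s per hop): 16.2694, 4.8, 10.05, 13.5, 120000 μs; sum = 120045 μs.
End-to-end = 134000 μs.

134000 μs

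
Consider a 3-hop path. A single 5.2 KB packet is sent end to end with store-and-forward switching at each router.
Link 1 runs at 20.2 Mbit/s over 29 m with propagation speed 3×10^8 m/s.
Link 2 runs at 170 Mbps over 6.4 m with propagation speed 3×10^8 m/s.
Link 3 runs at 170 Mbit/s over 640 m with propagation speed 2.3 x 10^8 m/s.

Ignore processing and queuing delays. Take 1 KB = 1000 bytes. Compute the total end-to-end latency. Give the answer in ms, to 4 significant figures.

L = 41600 bits.
Transmission delays (L/R per hop): 2.05941, 0.244706, 0.244706 ms; sum = 2.54882 ms.
Propagation delays (d/s per hop): 9.66667e-05, 2.13333e-05, 0.00278261 ms; sum = 0.00290061 ms.
End-to-end = 2.552 ms.

2.552 ms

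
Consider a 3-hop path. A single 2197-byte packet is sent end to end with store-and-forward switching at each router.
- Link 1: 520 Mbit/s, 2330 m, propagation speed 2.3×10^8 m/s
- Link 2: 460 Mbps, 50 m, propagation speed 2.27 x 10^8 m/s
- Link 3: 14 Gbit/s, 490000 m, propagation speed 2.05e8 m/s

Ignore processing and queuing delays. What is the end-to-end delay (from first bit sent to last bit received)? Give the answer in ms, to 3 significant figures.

L = 2197 × 8 = 17576 bits.
Transmission delays (L/R per hop): 0.0338, 0.0382087, 0.00125543 ms; sum = 0.0732641 ms.
Propagation delays (d/s per hop): 0.0101304, 0.000220264, 2.39024 ms; sum = 2.40059 ms.
End-to-end = 2.47 ms.

2.47 ms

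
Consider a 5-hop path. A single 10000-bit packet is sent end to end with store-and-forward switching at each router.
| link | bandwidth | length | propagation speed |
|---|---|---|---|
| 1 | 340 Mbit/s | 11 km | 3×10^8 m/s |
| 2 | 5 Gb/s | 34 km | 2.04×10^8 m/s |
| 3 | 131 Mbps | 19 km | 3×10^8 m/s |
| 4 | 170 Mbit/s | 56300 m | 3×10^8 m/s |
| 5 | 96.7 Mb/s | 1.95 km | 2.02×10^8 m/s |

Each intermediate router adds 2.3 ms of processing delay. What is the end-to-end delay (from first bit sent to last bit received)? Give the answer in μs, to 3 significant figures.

Transmission delays (L/R per hop): 29.4118, 2, 76.3359, 58.8235, 103.413 μs; sum = 269.984 μs.
Propagation delays (d/s per hop): 36.6667, 166.667, 63.3333, 187.667, 9.65347 μs; sum = 463.987 μs.
Processing at 4 router(s): 4 × 2.3 ms = 9200 μs.
End-to-end = 9930 μs.

9930 μs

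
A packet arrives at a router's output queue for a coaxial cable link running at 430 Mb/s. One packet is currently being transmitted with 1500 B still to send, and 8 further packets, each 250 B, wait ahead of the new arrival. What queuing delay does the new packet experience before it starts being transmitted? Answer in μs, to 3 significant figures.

65.1 μs

Each queued packet: L/R = 2000/430000000 = 4.65116 μs.
8 queued → 37.2093 μs.
Plus remaining 12000 bits of current packet: 27.907 μs.
Queuing delay = 65.1 μs.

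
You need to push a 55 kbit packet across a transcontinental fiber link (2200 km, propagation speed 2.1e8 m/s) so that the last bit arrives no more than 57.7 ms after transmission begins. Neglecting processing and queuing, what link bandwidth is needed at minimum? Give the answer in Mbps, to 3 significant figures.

1.16 Mbps

Propagation delay = 2200000 / 210000000 = 10.4762 ms.
Transmission budget = 57.7 − 10.4762 = 47.2238 ms.
R ≥ L / t_tx = 55000 bits / 0.0472238 s = 1.16 Mbps.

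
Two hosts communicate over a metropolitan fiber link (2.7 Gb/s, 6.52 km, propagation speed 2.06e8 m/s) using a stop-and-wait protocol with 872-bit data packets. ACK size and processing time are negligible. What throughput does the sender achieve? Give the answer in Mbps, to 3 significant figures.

t_tx = L/R = 872/2700000000 = 3.22963e-07 s.
t_prop = 6520/206000000 = 3.16505e-05 s; RTT = 6.3301e-05 s.
Cycle = t_tx + RTT = 6.36239e-05 s.
Throughput = L / cycle = 872 / 6.36239e-05 = 13.7 Mbps.

13.7 Mbps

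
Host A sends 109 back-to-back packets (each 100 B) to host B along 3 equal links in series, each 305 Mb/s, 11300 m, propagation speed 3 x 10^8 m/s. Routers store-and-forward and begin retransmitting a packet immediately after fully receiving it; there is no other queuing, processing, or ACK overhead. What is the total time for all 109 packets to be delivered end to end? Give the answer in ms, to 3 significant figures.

0.404 ms

Per-hop transmission t_tx = L/R = 800/305000000 = 0.00262295 ms.
Per-hop propagation t_prop = 11300/300000000 = 0.0376667 ms.
Pipeline fill: first packet needs 3·t_tx to clear all hops; remaining 108 packets each add one t_tx.
Total = (3+109-1)·t_tx + 3·t_prop = 111·0.00262295 + 3·0.0376667 = 0.404 ms.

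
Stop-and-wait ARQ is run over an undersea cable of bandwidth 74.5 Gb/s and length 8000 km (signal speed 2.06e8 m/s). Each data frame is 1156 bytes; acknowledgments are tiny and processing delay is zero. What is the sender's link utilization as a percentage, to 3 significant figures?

0.000160 %

t_tx = L/R = 9248/74500000000 = 1.24134e-07 s.
t_prop = 8000000/206000000 = 0.038835 s; RTT = 0.0776699 s.
Cycle = t_tx + RTT = 0.07767 s.
Utilization = t_tx / cycle = 1.24134e-07/0.07767 = 0.000160 %.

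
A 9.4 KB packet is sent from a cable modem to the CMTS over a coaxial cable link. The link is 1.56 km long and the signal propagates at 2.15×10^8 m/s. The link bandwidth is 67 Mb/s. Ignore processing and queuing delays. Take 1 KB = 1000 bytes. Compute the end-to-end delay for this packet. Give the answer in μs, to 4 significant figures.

L = 75200 bits.
Transmission delay = L/R = 75200 / 67000000 = 1122.39 μs.
Propagation delay = d/s = 1560 m / 215000000 m/s = 7.25581 μs.
Total = 1130 μs.

1130 μs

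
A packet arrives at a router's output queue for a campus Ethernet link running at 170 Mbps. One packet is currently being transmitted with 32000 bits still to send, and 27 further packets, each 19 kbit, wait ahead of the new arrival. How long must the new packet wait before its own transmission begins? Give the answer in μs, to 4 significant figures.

3206 μs

Each queued packet: L/R = 19000/170000000 = 111.765 μs.
27 queued → 3017.65 μs.
Plus remaining 32000 bits of current packet: 188.235 μs.
Queuing delay = 3206 μs.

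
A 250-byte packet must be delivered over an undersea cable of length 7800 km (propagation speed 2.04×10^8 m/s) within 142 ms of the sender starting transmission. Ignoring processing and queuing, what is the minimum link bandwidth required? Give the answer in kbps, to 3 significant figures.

19.3 kbps

L = 2000 bits.
Propagation delay = 7800000 / 204000000 = 38.2353 ms.
Transmission budget = 142 − 38.2353 = 103.765 ms.
R ≥ L / t_tx = 2000 bits / 0.103765 s = 19.3 kbps.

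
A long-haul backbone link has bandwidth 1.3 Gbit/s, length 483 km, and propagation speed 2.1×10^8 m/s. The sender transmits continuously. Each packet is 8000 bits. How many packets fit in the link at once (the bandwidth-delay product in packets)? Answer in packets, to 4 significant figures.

373.8 packets

Propagation delay = 483000 / 210000000 = 0.0023 s.
BDP = R × t_prop = 1300000000 × 0.0023 = 2990000 bits.
In packets of 8000 bits: 373.8 packets.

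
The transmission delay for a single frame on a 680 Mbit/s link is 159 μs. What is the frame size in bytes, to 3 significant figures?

L = R × t_tx = 680000000 b/s × 0.000159 s = 108120 bits.
In bytes: 108120 / 8 = 13500 bytes.

13500 bytes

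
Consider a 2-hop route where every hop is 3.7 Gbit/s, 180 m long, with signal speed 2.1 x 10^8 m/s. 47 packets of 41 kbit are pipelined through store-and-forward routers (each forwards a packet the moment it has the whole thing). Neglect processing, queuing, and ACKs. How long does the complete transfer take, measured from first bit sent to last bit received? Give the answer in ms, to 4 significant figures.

Per-hop transmission t_tx = L/R = 41000/3700000000 = 0.0110811 ms.
Per-hop propagation t_prop = 180/210000000 = 0.000857143 ms.
Pipeline fill: first packet needs 2·t_tx to clear all hops; remaining 46 packets each add one t_tx.
Total = (2+47-1)·t_tx + 2·t_prop = 48·0.0110811 + 2·0.000857143 = 0.5336 ms.

0.5336 ms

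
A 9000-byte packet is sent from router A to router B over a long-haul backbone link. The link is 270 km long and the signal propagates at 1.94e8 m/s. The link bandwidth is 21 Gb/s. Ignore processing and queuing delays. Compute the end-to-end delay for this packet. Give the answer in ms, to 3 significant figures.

1.40 ms

L = 9000 × 8 = 72000 bits.
Transmission delay = L/R = 72000 / 21000000000 = 0.00342857 ms.
Propagation delay = d/s = 270000 m / 194000000 m/s = 1.39175 ms.
Total = 1.40 ms.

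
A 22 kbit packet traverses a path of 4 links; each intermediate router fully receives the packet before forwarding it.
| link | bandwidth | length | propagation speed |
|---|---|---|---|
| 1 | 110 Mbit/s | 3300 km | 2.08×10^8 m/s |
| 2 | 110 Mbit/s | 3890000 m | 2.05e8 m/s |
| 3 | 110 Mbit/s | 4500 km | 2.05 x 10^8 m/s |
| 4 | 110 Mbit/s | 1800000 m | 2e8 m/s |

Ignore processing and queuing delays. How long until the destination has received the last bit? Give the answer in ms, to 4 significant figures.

66.59 ms

L = 22000 bits.
Transmission delay per hop = L/R = 22000/110000000 = 0.2 ms; 4 hops → 0.8 ms.
Propagation delays (d/s per hop): 15.8654, 18.9756, 21.9512, 9 ms; sum = 65.7922 ms.
End-to-end = 66.59 ms.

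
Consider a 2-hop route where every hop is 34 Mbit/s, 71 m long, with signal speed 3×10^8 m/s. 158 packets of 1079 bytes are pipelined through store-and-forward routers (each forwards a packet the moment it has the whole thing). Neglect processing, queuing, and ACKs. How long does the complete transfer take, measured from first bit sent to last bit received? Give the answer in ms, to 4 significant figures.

40.37 ms

Per-hop transmission t_tx = L/R = 8632/34000000 = 0.253882 ms.
Per-hop propagation t_prop = 71/300000000 = 0.000236667 ms.
Pipeline fill: first packet needs 2·t_tx to clear all hops; remaining 157 packets each add one t_tx.
Total = (2+158-1)·t_tx + 2·t_prop = 159·0.253882 + 2·0.000236667 = 40.37 ms.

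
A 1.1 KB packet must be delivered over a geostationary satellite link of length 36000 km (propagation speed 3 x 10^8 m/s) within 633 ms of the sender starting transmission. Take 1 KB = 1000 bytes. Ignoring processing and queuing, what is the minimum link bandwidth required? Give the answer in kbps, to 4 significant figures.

17.15 kbps

L = 8800 bits.
Propagation delay = 36000000 / 300000000 = 120 ms.
Transmission budget = 633 − 120 = 513 ms.
R ≥ L / t_tx = 8800 bits / 0.513 s = 17.15 kbps.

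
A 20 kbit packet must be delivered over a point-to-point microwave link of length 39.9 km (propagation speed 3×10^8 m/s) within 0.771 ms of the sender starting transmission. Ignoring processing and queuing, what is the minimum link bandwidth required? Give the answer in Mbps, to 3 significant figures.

Propagation delay = 39900 / 300000000 = 0.133 ms.
Transmission budget = 0.771 − 0.133 = 0.638 ms.
R ≥ L / t_tx = 20000 bits / 0.000638 s = 31.3 Mbps.

31.3 Mbps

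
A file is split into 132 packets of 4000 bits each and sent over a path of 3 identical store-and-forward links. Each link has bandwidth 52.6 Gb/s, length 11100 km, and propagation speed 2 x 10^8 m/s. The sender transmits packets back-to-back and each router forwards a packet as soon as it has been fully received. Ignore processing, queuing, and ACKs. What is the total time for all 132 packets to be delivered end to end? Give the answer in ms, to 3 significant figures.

Per-hop transmission t_tx = L/R = 4000/52600000000 = 7.60456e-05 ms.
Per-hop propagation t_prop = 11100000/200000000 = 55.5 ms.
Pipeline fill: first packet needs 3·t_tx to clear all hops; remaining 131 packets each add one t_tx.
Total = (3+132-1)·t_tx + 3·t_prop = 134·7.60456e-05 + 3·55.5 = 167 ms.

167 ms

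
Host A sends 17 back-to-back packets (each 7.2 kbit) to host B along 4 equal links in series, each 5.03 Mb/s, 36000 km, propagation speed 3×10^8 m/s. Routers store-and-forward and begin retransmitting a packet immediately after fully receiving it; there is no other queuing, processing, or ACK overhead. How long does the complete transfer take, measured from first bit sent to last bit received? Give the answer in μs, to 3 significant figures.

Per-hop transmission t_tx = L/R = 7200/5030000 = 1431.41 μs.
Per-hop propagation t_prop = 36000000/300000000 = 120000 μs.
Pipeline fill: first packet needs 4·t_tx to clear all hops; remaining 16 packets each add one t_tx.
Total = (4+17-1)·t_tx + 4·t_prop = 20·1431.41 + 4·120000 = 509000 μs.

509000 μs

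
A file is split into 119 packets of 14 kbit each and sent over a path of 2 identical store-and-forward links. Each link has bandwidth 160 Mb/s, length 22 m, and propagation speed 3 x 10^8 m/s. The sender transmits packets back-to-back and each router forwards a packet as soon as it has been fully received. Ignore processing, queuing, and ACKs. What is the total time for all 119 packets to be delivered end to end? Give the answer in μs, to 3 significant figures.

Per-hop transmission t_tx = L/R = 14000/160000000 = 87.5 μs.
Per-hop propagation t_prop = 22/300000000 = 0.0733333 μs.
Pipeline fill: first packet needs 2·t_tx to clear all hops; remaining 118 packets each add one t_tx.
Total = (2+119-1)·t_tx + 2·t_prop = 120·87.5 + 2·0.0733333 = 10500 μs.

10500 μs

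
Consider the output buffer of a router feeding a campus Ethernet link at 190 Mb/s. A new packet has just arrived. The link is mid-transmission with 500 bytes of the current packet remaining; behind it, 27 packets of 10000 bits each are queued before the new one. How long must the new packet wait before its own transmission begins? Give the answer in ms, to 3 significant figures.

1.44 ms

Each queued packet: L/R = 10000/190000000 = 0.0526316 ms.
27 queued → 1.42105 ms.
Plus remaining 4000 bits of current packet: 0.0210526 ms.
Queuing delay = 1.44 ms.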